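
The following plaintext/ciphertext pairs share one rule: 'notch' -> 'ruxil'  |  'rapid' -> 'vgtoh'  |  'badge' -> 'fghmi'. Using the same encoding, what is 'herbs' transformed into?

lkvhw

Shifts by position in notch: pos 0: n→r (+4), pos 1: o→u (+6), pos 2: t→x (+4), pos 3: c→i (+6) — repeating every 2. A repeating key of period 2 is used — shifts +4, +6 over and over.
For herbs: h+4=l, e+6=k, r+4=v, b+6=h, s+4=w.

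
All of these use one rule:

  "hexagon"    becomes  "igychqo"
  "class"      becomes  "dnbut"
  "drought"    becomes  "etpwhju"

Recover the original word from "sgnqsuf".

A repeating key of period 2 is used — shifts +1, +2 over and over.
Undoing it on sgnqsuf: s−1=r, g−2=e, n−1=m, q−2=o, s−1=r, u−2=s, f−1=e.

remorse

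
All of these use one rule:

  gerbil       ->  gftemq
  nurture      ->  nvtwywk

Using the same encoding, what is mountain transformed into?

Letter i (0-indexed) is shifted by i+0, so successive shifts are 0, 1, 2, ….
For mountain: m+0=m, o+1=p, u+2=w, n+3=q, t+4=x, a+5=f, i+6=o, n+7=u.

mpwqxfou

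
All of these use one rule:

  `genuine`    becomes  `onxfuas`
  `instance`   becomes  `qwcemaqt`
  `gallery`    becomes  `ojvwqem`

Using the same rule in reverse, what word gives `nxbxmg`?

format

The shift increases by 1 at each position, starting from +8: 8, 9, 10, ….
Reversing it on nxbxmg: n−8=f, x−9=o, b−10=r, x−11=m, m−12=a, g−13=t.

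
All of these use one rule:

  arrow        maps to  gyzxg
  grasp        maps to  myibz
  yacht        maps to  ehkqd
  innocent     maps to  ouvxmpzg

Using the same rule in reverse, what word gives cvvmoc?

wonder

In arrow: a→g is +6, r→y is +7, r→z is +8, o→x is +9 — the shift increases by 1 each position. The shift increases by 1 at each position, starting from +6: 6, 7, 8, ….
Reversing it on cvvmoc: c−6=w, v−7=o, v−8=n, m−9=d, o−10=e, c−11=r.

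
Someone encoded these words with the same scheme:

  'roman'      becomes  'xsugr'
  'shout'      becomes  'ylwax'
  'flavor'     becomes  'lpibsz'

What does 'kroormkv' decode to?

engineer

Shifts by position in roman: pos 0: r→x (+6), pos 1: o→s (+4), pos 2: m→u (+8), pos 3: a→g (+6), pos 4: n→r (+4) — repeating every 3. It's a Vigenère-style cipher with numeric key [6,4,8]: position i shifts by key[i mod 3].
Decoding kroormkv: k−6=e, r−4=n, o−8=g, o−6=i, r−4=n, m−8=e, k−6=e, v−4=r.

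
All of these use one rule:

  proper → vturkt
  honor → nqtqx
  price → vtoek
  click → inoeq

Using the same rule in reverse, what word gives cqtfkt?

wonder

Shifts by position in proper: pos 0: p→v (+6), pos 1: r→t (+2), pos 2: o→u (+6), pos 3: p→r (+2) — repeating every 2. A repeating key of period 2 is used — shifts +6, +2 over and over.
Undoing it on cqtfkt: c−6=w, q−2=o, t−6=n, f−2=d, k−6=e, t−2=r.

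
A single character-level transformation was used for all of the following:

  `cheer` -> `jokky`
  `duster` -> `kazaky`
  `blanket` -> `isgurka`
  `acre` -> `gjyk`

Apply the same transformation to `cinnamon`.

jouugtuu

Vowels shift forward by 6 and consonants shift forward by 7.
On cinnamon: c(cons)+7=j, i(vowel)+6=o, n(cons)+7=u, n(cons)+7=u, a(vowel)+6=g, m(cons)+7=t, o(vowel)+6=u, n(cons)+7=u.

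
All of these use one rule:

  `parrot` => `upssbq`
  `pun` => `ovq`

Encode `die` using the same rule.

The output letters match the input read backwards, each shifted +1: parrot reversed is torrap. The word is reversed, then every letter is shifted forward by 1.
Applying it to die: reverse → eid; then shift: e+1=f, i+1=j, d+1=e.

fje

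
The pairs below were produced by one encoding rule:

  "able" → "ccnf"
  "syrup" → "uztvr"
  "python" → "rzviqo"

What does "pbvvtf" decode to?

nature

It's a Vigenère-style cipher with numeric key [2,1]: position i shifts by key[i mod 2].
Reversing it on pbvvtf: p−2=n, b−1=a, v−2=t, v−1=u, t−2=r, f−1=e.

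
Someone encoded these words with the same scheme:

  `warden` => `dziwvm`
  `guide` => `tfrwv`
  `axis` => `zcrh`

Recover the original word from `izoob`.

Each pair mirrors across the alphabet (w↔d, a↔z, r↔i): positions sum to 25. This is the alphabet-reversal cipher (Atbash): a becomes z, b becomes y, etc.
Decoding izoob: i↔r, z↔a, o↔l, o↔l, b↔y.

rally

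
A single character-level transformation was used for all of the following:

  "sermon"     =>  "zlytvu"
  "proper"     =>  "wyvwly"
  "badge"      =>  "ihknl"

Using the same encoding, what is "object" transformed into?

viqlja

This is a Caesar cipher with shift 7.
For object: o+7=v, b+7=i, j+7=q, e+7=l, c+7=j, t+7=a.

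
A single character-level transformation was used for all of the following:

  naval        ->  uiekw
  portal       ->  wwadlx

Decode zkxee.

In naval: n→u is +7, a→i is +8, v→e is +9, a→k is +10 — the shift increases by 1 each position. The shift increases by 1 at each position, starting from +7: 7, 8, 9, ….
Reversing it on zkxee: z−7=s, k−8=c, x−9=o, e−10=u, e−11=t.

scout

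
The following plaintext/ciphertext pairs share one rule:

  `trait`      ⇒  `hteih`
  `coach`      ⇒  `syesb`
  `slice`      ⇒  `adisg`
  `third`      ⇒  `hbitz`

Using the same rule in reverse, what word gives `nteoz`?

t(19)→h(7) and r(17)→t(19) fit y≡7x+4 (mod 26); the inverse of 7 mod 26 is 15. Treating letters as 0–25, the rule is x ↦ 7x + 4 (mod 26).
Reversing it on nteoz: n(13)→15·(13−4)≡5=f; t(19)→15·(19−4)≡17=r; e(4)→15·(4−4)≡0=a; o(14)→15·(14−4)≡20=u; z(25)→15·(25−4)≡3=d (all mod 26).

fraud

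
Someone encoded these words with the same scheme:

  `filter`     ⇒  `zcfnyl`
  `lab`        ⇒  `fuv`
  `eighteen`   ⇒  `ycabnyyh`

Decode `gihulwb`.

Compare letters: f→z is +20, i→c is +20, l→f is +20 — a constant shift. Each letter is shifted forward by 20 in the alphabet (a Caesar shift of +20).
Undoing it on gihulwb: g−20=m, i−20=o, h−20=n, u−20=a, l−20=r, w−20=c, b−20=h.

monarch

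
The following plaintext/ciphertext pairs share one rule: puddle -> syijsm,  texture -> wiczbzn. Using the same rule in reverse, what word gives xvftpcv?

In puddle: p→s is +3, u→y is +4, d→i is +5, d→j is +6 — the shift increases by 1 each position. Letter i (0-indexed) is shifted by i+3, so successive shifts are 3, 4, 5, ….
Decoding xvftpcv: x−3=u, v−4=r, f−5=a, t−6=n, p−7=i, c−8=u, v−9=m.

uranium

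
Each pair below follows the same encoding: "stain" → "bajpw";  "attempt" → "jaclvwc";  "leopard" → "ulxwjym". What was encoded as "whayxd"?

narrow

Shifts by position in stain: pos 0: s→b (+9), pos 1: t→a (+7), pos 2: a→j (+9), pos 3: i→p (+7) — repeating every 2. A repeating key of period 2 is used — shifts +9, +7 over and over.
Reversing it on whayxd: w−9=n, h−7=a, a−9=r, y−7=r, x−9=o, d−7=w.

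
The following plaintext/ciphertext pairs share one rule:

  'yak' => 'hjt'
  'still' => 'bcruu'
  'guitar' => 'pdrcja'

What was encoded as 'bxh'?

Compare letters: y→h is +9, a→j is +9, k→t is +9 — a constant shift. Each letter is shifted forward by 9 in the alphabet (a Caesar shift of +9).
Reversing it on bxh: b−9=s, x−9=o, h−9=y.

soy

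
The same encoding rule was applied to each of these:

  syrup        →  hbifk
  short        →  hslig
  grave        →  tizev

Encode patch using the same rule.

kzgxs

Letters are reflected about the middle of the alphabet (position → 25−position): Atbash.
For patch: p↔k, a↔z, t↔g, c↔x, h↔s.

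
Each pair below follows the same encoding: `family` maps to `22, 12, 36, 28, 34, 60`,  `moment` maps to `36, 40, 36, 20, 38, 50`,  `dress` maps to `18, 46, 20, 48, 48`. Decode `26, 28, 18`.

f(#6)→22 and a(#1)→12: differences scale by 2, so n = 2·pos + 10. The formula is n = 2×(alphabet index, a=1) + 10.
Decoding 26, 28, 18: 26→(26−10)÷2=8=h, 28→(28−10)÷2=9=i, 18→(18−10)÷2=4=d.

hid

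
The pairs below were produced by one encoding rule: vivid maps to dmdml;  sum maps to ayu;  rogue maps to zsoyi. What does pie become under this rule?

xmi

Two shifts are in play — +4 for a/e/i/o/u, +8 for every other letter.
Applying it to pie: p(cons)+8=x, i(vowel)+4=m, e(vowel)+4=i.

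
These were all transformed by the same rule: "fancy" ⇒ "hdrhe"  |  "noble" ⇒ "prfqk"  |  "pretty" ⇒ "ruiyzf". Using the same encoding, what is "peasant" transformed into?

rhexgub

Letter i (0-indexed) is shifted by i+2, so successive shifts are 2, 3, 4, ….
Applying it to peasant: p+2=r, e+3=h, a+4=e, s+5=x, a+6=g, n+7=u, t+8=b.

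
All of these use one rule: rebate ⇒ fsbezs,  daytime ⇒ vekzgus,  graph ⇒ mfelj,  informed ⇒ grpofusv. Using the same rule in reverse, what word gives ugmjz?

might

This is an affine cipher: with a=0,…,z=25, each position x becomes (23x+4) mod 26.
Undoing it on ugmjz: u(20)→17·(20−4)≡12=m; g(6)→17·(6−4)≡8=i; m(12)→17·(12−4)≡6=g; j(9)→17·(9−4)≡7=h; z(25)→17·(25−4)≡19=t (all mod 26).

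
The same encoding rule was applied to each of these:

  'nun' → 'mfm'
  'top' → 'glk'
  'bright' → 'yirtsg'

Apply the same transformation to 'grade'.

Each pair mirrors across the alphabet (n↔m, u↔f, n↔m): positions sum to 25. This is the alphabet-reversal cipher (Atbash): a becomes z, b becomes y, etc.
On grade: g↔t, r↔i, a↔z, d↔w, e↔v.

tizwv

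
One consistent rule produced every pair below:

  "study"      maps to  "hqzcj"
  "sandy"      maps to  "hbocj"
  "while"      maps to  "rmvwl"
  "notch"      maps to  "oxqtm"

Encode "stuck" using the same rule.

hqztn

s(18)→h(7) and t(19)→q(16) fit y≡9x+1 (mod 26); the inverse of 9 mod 26 is 3. This is an affine cipher: with a=0,…,z=25, each position x becomes (9x+1) mod 26.
On stuck: s(18)→9·18+1≡7=h; t(19)→9·19+1≡16=q; u(20)→9·20+1≡25=z; c(2)→9·2+1≡19=t; k(10)→9·10+1≡13=n (all mod 26).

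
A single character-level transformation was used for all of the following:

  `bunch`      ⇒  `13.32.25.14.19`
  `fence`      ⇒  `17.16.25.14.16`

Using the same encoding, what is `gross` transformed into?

b is letter #2 and maps to 13: an offset of 11. Letters become their 1-based position plus 11 (so a→12, b→13, …).
Applying it to gross: g=7→18, r=18→29, o=15→26, s=19→30, s=19→30.

18.29.26.30.30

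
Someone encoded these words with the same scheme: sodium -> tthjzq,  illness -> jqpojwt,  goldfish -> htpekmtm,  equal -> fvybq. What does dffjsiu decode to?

Shifts by position in sodium: pos 0: s→t (+1), pos 1: o→t (+5), pos 2: d→h (+4), pos 3: i→j (+1), pos 4: u→z (+5), pos 5: m→q (+4) — repeating every 3. It's a Vigenère-style cipher with numeric key [1,5,4]: position i shifts by key[i mod 3].
Decoding dffjsiu: d−1=c, f−5=a, f−4=b, j−1=i, s−5=n, i−4=e, u−1=t.

cabinet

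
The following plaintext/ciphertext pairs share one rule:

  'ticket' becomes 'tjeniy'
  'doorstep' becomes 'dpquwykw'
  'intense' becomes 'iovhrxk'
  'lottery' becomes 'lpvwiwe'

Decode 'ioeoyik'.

include

In ticket: t→t is +0, i→j is +1, c→e is +2, k→n is +3 — the shift increases by 1 each position. Each letter shifts forward by its position index (0, 1, 2, …) — the shift grows by one for each successive letter.
Undoing it on ioeoyik: i−0=i, o−1=n, e−2=c, o−3=l, y−4=u, i−5=d, k−6=e.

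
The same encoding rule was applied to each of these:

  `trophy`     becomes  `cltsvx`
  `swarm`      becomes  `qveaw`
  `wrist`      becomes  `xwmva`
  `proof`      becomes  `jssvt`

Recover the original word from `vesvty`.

Read the word backwards and shift each letter +4.
Undoing it on vesvty: shift back: v−4=r, e−4=a, s−4=o, v−4=r, t−4=p, y−4=u → raorpu; then reverse → uproar.

uproar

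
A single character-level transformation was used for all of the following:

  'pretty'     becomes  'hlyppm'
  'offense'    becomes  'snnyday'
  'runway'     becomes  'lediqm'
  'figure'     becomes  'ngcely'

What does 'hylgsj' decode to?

period

This is an affine cipher: with a=0,…,z=25, each position x becomes (15x+16) mod 26.
Decoding hylgsj: h(7)→7·(7−16)≡15=p; y(24)→7·(24−16)≡4=e; l(11)→7·(11−16)≡17=r; g(6)→7·(6−16)≡8=i; s(18)→7·(18−16)≡14=o; j(9)→7·(9−16)≡3=d (all mod 26).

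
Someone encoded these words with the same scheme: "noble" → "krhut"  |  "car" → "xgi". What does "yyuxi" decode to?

cross

The output letters match the input read backwards, each shifted +6: noble reversed is elbon. The word is reversed, then every letter is shifted forward by 6.
Reversing it on yyuxi: shift back: y−6=s, y−6=s, u−6=o, x−6=r, i−6=c → ssorc; then reverse → cross.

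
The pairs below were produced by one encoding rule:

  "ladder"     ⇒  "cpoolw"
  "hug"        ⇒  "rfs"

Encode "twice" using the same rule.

The output letters match the input read backwards, each shifted +11: ladder reversed is reddal. Read the word backwards and shift each letter +11.
On twice: reverse → eciwt; then shift: e+11=p, c+11=n, i+11=t, w+11=h, t+11=e.

pnthe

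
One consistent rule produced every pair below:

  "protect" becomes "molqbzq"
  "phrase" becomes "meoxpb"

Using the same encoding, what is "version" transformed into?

Each letter is shifted forward by 23 in the alphabet (a Caesar shift of +23).
Applying it to version: v+23=s, e+23=b, r+23=o, s+23=p, i+23=f, o+23=l, n+23=k.

sbopflk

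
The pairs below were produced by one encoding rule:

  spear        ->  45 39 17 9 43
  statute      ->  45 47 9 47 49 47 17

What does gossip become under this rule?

21 37 45 45 25 39

s(#19)→45 and p(#16)→39: differences scale by 2, so n = 2·pos + 7. With a=1..z=26, the number is 2·pos + 7.
On gossip: g=7→21, o=15→37, s=19→45, s=19→45, i=9→25, p=16→39.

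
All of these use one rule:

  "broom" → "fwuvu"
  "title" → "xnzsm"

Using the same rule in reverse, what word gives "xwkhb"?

In broom: b→f is +4, r→w is +5, o→u is +6, o→v is +7 — the shift increases by 1 each position. The shift increases by 1 at each position, starting from +4: 4, 5, 6, ….
Decoding xwkhb: x−4=t, w−5=r, k−6=e, h−7=a, b−8=t.

treat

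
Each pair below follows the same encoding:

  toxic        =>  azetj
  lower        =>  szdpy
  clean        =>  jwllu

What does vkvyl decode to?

A repeating key of period 2 is used — shifts +7, +11 over and over.
Undoing it on vkvyl: v−7=o, k−11=z, v−7=o, y−11=n, l−7=e.

ozone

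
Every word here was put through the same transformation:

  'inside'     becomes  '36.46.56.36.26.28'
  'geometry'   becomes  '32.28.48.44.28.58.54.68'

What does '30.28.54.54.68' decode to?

i(#9)→36 and n(#14)→46: differences scale by 2, so n = 2·pos + 18. The formula is n = 2×(alphabet index, a=1) + 18.
Decoding 30.28.54.54.68: 30→(30−18)÷2=6=f, 28→(28−18)÷2=5=e, 54→(54−18)÷2=18=r, 54→(54−18)÷2=18=r, 68→(68−18)÷2=25=y.

ferry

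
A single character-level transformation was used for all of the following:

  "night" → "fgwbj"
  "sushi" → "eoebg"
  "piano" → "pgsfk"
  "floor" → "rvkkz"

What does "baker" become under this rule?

xsqmz

n(13)→f(5) and i(8)→g(6) fit y≡5x+18 (mod 26); the inverse of 5 mod 26 is 21. This is an affine cipher: with a=0,…,z=25, each position x becomes (5x+18) mod 26.
Applying it to baker: b(1)→5·1+18≡23=x; a(0)→5·0+18≡18=s; k(10)→5·10+18≡16=q; e(4)→5·4+18≡12=m; r(17)→5·17+18≡25=z (all mod 26).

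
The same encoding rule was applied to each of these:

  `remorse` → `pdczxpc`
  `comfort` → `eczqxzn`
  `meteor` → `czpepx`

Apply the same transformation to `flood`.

The output letters match the input read backwards, each shifted +11: remorse reversed is esromer. Two steps: reverse the string, then apply a Caesar shift of +11.
Applying it to flood: reverse → doolf; then shift: d+11=o, o+11=z, o+11=z, l+11=w, f+11=q.

ozzwq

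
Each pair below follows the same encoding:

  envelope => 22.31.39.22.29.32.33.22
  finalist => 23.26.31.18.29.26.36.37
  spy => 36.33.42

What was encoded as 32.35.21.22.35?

order

e is letter #5 and maps to 22: an offset of 17. The number is (letter's place in the alphabet, a=1) + 17.
Undoing it on 32.35.21.22.35: 32→(32−17)÷1=15=o, 35→(35−17)÷1=18=r, 21→(21−17)÷1=4=d, 22→(22−17)÷1=5=e, 35→(35−17)÷1=18=r.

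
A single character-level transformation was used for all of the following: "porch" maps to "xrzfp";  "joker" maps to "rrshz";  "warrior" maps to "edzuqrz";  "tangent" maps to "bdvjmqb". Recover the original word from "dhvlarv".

venison

Shifts by position in porch: pos 0: p→x (+8), pos 1: o→r (+3), pos 2: r→z (+8), pos 3: c→f (+3) — repeating every 2. It's a Vigenère-style cipher with numeric key [8,3]: position i shifts by key[i mod 2].
Undoing it on dhvlarv: d−8=v, h−3=e, v−8=n, l−3=i, a−8=s, r−3=o, v−8=n.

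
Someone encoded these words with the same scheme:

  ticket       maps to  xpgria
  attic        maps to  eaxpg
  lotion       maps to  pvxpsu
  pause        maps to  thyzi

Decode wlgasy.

The shifts repeat in a cycle of length 2: positions 0,1,… shift by +4, +7, then the pattern repeats.
Decoding wlgasy: w−4=s, l−7=e, g−4=c, a−7=t, s−4=o, y−7=r.

sector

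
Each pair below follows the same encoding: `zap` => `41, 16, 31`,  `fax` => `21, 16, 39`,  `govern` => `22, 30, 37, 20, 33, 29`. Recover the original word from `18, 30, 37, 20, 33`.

z is letter #26 and maps to 41: an offset of 15. Each letter is replaced by its alphabet position (a=1..z=26) + 15.
Reversing it on 18, 30, 37, 20, 33: 18→(18−15)÷1=3=c, 30→(30−15)÷1=15=o, 37→(37−15)÷1=22=v, 20→(20−15)÷1=5=e, 33→(33−15)÷1=18=r.

cover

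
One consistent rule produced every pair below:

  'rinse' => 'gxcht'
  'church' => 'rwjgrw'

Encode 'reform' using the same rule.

Compare letters: r→g is +15, i→x is +15, n→c is +15 — a constant shift. This is a Caesar cipher with shift 15.
On reform: r+15=g, e+15=t, f+15=u, o+15=d, r+15=g, m+15=b.

gtudgb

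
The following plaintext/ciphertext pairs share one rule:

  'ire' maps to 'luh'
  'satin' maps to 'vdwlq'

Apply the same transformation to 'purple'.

sxusoh

It's a constant shift of +3 (ROT3).
On purple: p+3=s, u+3=x, r+3=u, p+3=s, l+3=o, e+3=h.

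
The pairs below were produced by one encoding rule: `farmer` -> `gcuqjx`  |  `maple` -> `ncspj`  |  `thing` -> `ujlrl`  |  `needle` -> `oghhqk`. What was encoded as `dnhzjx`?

clever

In farmer: f→g is +1, a→c is +2, r→u is +3, m→q is +4 — the shift increases by 1 each position. Letter i (0-indexed) is shifted by i+1, so successive shifts are 1, 2, 3, ….
Undoing it on dnhzjx: d−1=c, n−2=l, h−3=e, z−4=v, j−5=e, x−6=r.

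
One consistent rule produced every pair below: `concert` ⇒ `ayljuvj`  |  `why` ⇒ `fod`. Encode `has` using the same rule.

zho

The output letters match the input read backwards, each shifted +7: concert reversed is trecnoc. The word is reversed, then every letter is shifted forward by 7.
Applying it to has: reverse → sah; then shift: s+7=z, a+7=h, h+7=o.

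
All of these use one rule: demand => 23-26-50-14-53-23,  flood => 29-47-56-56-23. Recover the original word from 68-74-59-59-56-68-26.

d(#4)→23 and e(#5)→26: differences scale by 3, so n = 3·pos + 11. With a=1..z=26, the number is 3·pos + 11.
Decoding 68-74-59-59-56-68-26: 68→(68−11)÷3=19=s, 74→(74−11)÷3=21=u, 59→(59−11)÷3=16=p, 59→(59−11)÷3=16=p, 56→(56−11)÷3=15=o, 68→(68−11)÷3=19=s, 26→(26−11)÷3=5=e.

suppose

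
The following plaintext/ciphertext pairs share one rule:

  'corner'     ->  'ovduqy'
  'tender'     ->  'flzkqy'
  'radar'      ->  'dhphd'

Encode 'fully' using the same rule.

rbxsk

The shifts repeat in a cycle of length 2: positions 0,1,… shift by +12, +7, then the pattern repeats.
Applying it to fully: f+12=r, u+7=b, l+12=x, l+7=s, y+12=k.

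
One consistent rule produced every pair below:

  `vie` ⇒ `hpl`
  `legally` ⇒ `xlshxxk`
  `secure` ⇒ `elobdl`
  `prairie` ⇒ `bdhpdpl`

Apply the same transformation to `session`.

The shift depends on letter class: consonant v→h is +12, but vowel i→p is +7. Two shifts are in play — +7 for a/e/i/o/u, +12 for every other letter.
For session: s(cons)+12=e, e(vowel)+7=l, s(cons)+12=e, s(cons)+12=e, i(vowel)+7=p, o(vowel)+7=v, n(cons)+12=z.

eleepvz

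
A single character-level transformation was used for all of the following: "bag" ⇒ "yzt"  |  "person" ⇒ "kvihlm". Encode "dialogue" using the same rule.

Each pair mirrors across the alphabet (b↔y, a↔z, g↔t): positions sum to 25. This is the alphabet-reversal cipher (Atbash): a becomes z, b becomes y, etc.
For dialogue: d↔w, i↔r, a↔z, l↔o, o↔l, g↔t, u↔f, e↔v.

wrzoltfv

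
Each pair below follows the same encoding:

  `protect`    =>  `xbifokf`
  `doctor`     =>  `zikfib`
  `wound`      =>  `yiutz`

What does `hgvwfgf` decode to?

p(15)→x(23) and r(17)→b(1) fit y≡15x+6 (mod 26); the inverse of 15 mod 26 is 7. Each letter's alphabet position (a=0..z=25) is mapped through 15·x+6 mod 26 — an affine cipher.
Decoding hgvwfgf: h(7)→7·(7−6)≡7=h; g(6)→7·(6−6)≡0=a; v(21)→7·(21−6)≡1=b; w(22)→7·(22−6)≡8=i; f(5)→7·(5−6)≡19=t; g(6)→7·(6−6)≡0=a; f(5)→7·(5−6)≡19=t (all mod 26).

habitat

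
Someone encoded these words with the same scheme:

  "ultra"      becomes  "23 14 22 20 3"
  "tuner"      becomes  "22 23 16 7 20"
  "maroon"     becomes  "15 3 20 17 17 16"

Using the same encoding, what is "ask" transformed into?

u is letter #21 and maps to 23: an offset of 2. The number is (letter's place in the alphabet, a=1) + 2.
Applying it to ask: a=1→3, s=19→21, k=11→13.

3 21 13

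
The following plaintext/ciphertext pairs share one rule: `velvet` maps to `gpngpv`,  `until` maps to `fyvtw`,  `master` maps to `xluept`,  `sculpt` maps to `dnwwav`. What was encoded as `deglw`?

steal

It's a Vigenère-style cipher with numeric key [11,11,2]: position i shifts by key[i mod 3].
Decoding deglw: d−11=s, e−11=t, g−2=e, l−11=a, w−11=l.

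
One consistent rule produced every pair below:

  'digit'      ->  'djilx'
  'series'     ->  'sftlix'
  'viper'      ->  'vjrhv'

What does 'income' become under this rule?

ioerqj

In digit: d→d is +0, i→j is +1, g→i is +2, i→l is +3 — the shift increases by 1 each position. Letter i (0-indexed) is shifted by i+0, so successive shifts are 0, 1, 2, ….
For income: i+0=i, n+1=o, c+2=e, o+3=r, m+4=q, e+5=j.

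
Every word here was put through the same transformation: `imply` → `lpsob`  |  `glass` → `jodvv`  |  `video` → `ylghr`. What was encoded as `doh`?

ale

Compare letters: i→l is +3, m→p is +3, p→s is +3 — a constant shift. Each letter is shifted forward by 3 in the alphabet (a Caesar shift of +3).
Decoding doh: d−3=a, o−3=l, h−3=e.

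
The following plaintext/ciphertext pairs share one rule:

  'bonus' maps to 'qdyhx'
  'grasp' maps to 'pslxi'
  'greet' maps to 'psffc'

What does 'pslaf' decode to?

grade

This is an affine cipher: with a=0,…,z=25, each position x becomes (5x+11) mod 26.
Decoding pslaf: p(15)→21·(15−11)≡6=g; s(18)→21·(18−11)≡17=r; l(11)→21·(11−11)≡0=a; a(0)→21·(0−11)≡3=d; f(5)→21·(5−11)≡4=e (all mod 26).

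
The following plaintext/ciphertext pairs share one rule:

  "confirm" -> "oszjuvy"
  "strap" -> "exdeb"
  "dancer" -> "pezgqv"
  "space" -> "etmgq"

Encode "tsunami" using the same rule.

Shifts by position in confirm: pos 0: c→o (+12), pos 1: o→s (+4), pos 2: n→z (+12), pos 3: f→j (+4) — repeating every 2. It's a Vigenère-style cipher with numeric key [12,4]: position i shifts by key[i mod 2].
For tsunami: t+12=f, s+4=w, u+12=g, n+4=r, a+12=m, m+4=q, i+12=u.

fwgrmqu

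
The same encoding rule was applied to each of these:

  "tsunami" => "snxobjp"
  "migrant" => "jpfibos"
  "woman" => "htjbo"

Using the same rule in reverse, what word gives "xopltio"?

unicorn

Treating letters as 0–25, the rule is x ↦ 5x + 1 (mod 26).
Undoing it on xopltio: x(23)→21·(23−1)≡20=u; o(14)→21·(14−1)≡13=n; p(15)→21·(15−1)≡8=i; l(11)→21·(11−1)≡2=c; t(19)→21·(19−1)≡14=o; i(8)→21·(8−1)≡17=r; o(14)→21·(14−1)≡13=n (all mod 26).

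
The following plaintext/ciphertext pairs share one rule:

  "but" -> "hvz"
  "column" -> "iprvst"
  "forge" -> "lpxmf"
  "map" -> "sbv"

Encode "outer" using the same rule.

The shift depends on letter class: consonant b→h is +6, but vowel u→v is +1. Two shifts are in play — +1 for a/e/i/o/u, +6 for every other letter.
Applying it to outer: o(vowel)+1=p, u(vowel)+1=v, t(cons)+6=z, e(vowel)+1=f, r(cons)+6=x.

pvzfx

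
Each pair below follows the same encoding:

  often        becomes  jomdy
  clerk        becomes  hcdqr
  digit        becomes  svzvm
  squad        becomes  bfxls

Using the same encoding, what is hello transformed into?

Treating letters as 0–25, the rule is x ↦ 11x + 11 (mod 26).
For hello: h(7)→11·7+11≡10=k; e(4)→11·4+11≡3=d; l(11)→11·11+11≡2=c; l(11)→11·11+11≡2=c; o(14)→11·14+11≡9=j (all mod 26).

kdccj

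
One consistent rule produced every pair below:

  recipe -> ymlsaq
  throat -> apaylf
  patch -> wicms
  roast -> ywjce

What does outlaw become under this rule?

vccvli

In recipe: r→y is +7, e→m is +8, c→l is +9, i→s is +10 — the shift increases by 1 each position. The shift increases by 1 at each position, starting from +7: 7, 8, 9, ….
On outlaw: o+7=v, u+8=c, t+9=c, l+10=v, a+11=l, w+12=i.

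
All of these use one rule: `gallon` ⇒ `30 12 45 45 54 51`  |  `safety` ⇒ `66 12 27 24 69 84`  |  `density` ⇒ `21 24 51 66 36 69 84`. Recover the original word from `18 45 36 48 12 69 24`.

climate

g(#7)→30 and a(#1)→12: differences scale by 3, so n = 3·pos + 9. Each letter becomes 3×(its alphabet position, a=1..z=26) + 9.
Undoing it on 18 45 36 48 12 69 24: 18→(18−9)÷3=3=c, 45→(45−9)÷3=12=l, 36→(36−9)÷3=9=i, 48→(48−9)÷3=13=m, 12→(12−9)÷3=1=a, 69→(69−9)÷3=20=t, 24→(24−9)÷3=5=e.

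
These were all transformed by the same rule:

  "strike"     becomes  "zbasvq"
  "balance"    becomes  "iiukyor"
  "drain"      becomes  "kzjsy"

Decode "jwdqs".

cough

In strike: s→z is +7, t→b is +8, r→a is +9, i→s is +10 — the shift increases by 1 each position. Letter i (0-indexed) is shifted by i+7, so successive shifts are 7, 8, 9, ….
Undoing it on jwdqs: j−7=c, w−8=o, d−9=u, q−10=g, s−11=h.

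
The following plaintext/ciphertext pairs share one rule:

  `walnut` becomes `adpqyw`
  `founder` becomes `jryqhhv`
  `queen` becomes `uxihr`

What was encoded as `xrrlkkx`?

It's a Vigenère-style cipher with numeric key [4,3]: position i shifts by key[i mod 2].
Undoing it on xrrlkkx: x−4=t, r−3=o, r−4=n, l−3=i, k−4=g, k−3=h, x−4=t.

tonight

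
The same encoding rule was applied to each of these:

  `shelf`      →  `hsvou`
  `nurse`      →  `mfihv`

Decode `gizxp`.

Each pair mirrors across the alphabet (s↔h, h↔s, e↔v): positions sum to 25. This is the alphabet-reversal cipher (Atbash): a becomes z, b becomes y, etc.
Decoding gizxp: g↔t, i↔r, z↔a, x↔c, p↔k.

track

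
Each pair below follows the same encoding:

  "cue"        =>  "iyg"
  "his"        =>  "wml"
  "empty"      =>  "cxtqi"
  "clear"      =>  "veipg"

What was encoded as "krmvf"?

The output letters match the input read backwards, each shifted +4: cue reversed is euc. The word is reversed, then every letter is shifted forward by 4.
Reversing it on krmvf: shift back: k−4=g, r−4=n, m−4=i, v−4=r, f−4=b → gnirb; then reverse → bring.

bring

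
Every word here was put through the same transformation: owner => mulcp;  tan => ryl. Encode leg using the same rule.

jce

Compare letters: o→m is +24, w→u is +24, n→l is +24 — a constant shift. It's a constant shift of +24 (ROT24).
For leg: l+24=j, e+24=c, g+24=e.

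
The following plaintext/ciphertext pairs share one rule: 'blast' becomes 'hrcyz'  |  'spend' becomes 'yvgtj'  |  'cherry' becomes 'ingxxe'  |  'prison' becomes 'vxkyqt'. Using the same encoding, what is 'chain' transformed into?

Two shifts are in play — +2 for a/e/i/o/u, +6 for every other letter.
Applying it to chain: c(cons)+6=i, h(cons)+6=n, a(vowel)+2=c, i(vowel)+2=k, n(cons)+6=t.

inckt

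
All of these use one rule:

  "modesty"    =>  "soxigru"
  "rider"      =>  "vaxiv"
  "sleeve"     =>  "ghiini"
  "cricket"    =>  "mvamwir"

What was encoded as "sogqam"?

mosaic

Each letter's alphabet position (a=0..z=25) is mapped through 11·x+16 mod 26 — an affine cipher.
Reversing it on sogqam: s(18)→19·(18−16)≡12=m; o(14)→19·(14−16)≡14=o; g(6)→19·(6−16)≡18=s; q(16)→19·(16−16)≡0=a; a(0)→19·(0−16)≡8=i; m(12)→19·(12−16)≡2=c (all mod 26).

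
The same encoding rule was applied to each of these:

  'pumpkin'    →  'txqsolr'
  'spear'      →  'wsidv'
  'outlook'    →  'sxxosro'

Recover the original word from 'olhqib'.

Shifts by position in pumpkin: pos 0: p→t (+4), pos 1: u→x (+3), pos 2: m→q (+4), pos 3: p→s (+3) — repeating every 2. The shifts repeat in a cycle of length 2: positions 0,1,… shift by +4, +3, then the pattern repeats.
Undoing it on olhqib: o−4=k, l−3=i, h−4=d, q−3=n, i−4=e, b−3=y.

kidney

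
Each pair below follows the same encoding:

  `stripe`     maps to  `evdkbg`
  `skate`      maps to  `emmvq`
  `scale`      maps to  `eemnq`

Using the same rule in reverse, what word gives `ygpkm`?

media

It's a Vigenère-style cipher with numeric key [12,2]: position i shifts by key[i mod 2].
Decoding ygpkm: y−12=m, g−2=e, p−12=d, k−2=i, m−12=a.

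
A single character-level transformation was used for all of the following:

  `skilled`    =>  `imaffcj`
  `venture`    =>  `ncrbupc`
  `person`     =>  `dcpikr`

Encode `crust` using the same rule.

This is an affine cipher: with a=0,…,z=25, each position x becomes (19x+4) mod 26.
Applying it to crust: c(2)→19·2+4≡16=q; r(17)→19·17+4≡15=p; u(20)→19·20+4≡20=u; s(18)→19·18+4≡8=i; t(19)→19·19+4≡1=b (all mod 26).

qpuib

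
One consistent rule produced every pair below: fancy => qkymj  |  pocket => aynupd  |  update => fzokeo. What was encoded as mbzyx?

broom

It's a Vigenère-style cipher with numeric key [11,10]: position i shifts by key[i mod 2].
Decoding mbzyx: m−11=b, b−10=r, z−11=o, y−10=o, x−11=m.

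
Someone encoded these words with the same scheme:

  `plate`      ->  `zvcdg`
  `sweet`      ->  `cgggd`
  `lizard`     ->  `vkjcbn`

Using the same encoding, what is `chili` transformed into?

mrkvk

The shift depends on letter class: consonant p→z is +10, but vowel a→c is +2. The rule splits by letter class: vowels +2, consonants +10.
Applying it to chili: c(cons)+10=m, h(cons)+10=r, i(vowel)+2=k, l(cons)+10=v, i(vowel)+2=k.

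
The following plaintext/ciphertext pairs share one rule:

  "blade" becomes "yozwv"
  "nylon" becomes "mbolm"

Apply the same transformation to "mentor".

Each letter is replaced by its mirror in the alphabet: a↔z, b↔y, c↔x, and so on (the Atbash cipher).
For mentor: m↔n, e↔v, n↔m, t↔g, o↔l, r↔i.

nvmgli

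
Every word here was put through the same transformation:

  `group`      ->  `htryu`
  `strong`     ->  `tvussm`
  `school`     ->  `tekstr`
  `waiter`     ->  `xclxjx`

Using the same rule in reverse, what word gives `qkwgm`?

In group: g→h is +1, r→t is +2, o→r is +3, u→y is +4 — the shift increases by 1 each position. Each letter shifts forward by (position + 1), i.e. 1, 2, 3, … — the shift grows by one for each successive letter.
Undoing it on qkwgm: q−1=p, k−2=i, w−3=t, g−4=c, m−5=h.

pitch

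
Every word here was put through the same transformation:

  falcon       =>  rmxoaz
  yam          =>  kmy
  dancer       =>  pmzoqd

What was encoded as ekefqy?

Each letter is shifted forward by 12 in the alphabet (a Caesar shift of +12).
Undoing it on ekefqy: e−12=s, k−12=y, e−12=s, f−12=t, q−12=e, y−12=m.

system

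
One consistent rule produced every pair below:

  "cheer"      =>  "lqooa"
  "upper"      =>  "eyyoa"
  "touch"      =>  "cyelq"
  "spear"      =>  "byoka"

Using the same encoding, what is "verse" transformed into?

eoabo

The shift depends on letter class: consonant c→l is +9, but vowel e→o is +10. Two shifts are in play — +10 for a/e/i/o/u, +9 for every other letter.
On verse: v(cons)+9=e, e(vowel)+10=o, r(cons)+9=a, s(cons)+9=b, e(vowel)+10=o.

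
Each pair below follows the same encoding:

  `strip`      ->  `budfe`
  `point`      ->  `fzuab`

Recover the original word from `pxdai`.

world

The output letters match the input read backwards, each shifted +12: strip reversed is pirts. The word is reversed, then every letter is shifted forward by 12.
Reversing it on pxdai: shift back: p−12=d, x−12=l, d−12=r, a−12=o, i−12=w → dlrow; then reverse → world.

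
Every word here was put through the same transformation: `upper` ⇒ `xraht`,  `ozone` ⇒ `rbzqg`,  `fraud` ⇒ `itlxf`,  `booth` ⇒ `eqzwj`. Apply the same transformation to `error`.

A repeating key of period 3 is used — shifts +3, +2, +11 over and over.
For error: e+3=h, r+2=t, r+11=c, o+3=r, r+2=t.

htcrt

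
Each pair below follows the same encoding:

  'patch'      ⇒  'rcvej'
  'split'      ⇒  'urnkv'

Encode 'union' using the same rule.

It's a constant shift of +2 (ROT2).
Applying it to union: u+2=w, n+2=p, i+2=k, o+2=q, n+2=p.

wpkqp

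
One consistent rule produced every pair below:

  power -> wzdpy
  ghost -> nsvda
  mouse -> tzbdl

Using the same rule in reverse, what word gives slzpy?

laser

Shifts by position in power: pos 0: p→w (+7), pos 1: o→z (+11), pos 2: w→d (+7), pos 3: e→p (+11) — repeating every 2. The shifts repeat in a cycle of length 2: positions 0,1,… shift by +7, +11, then the pattern repeats.
Reversing it on slzpy: s−7=l, l−11=a, z−7=s, p−11=e, y−7=r.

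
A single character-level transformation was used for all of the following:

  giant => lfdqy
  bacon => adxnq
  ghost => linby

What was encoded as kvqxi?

g(6)→l(11) and i(8)→f(5) fit y≡23x+3 (mod 26); the inverse of 23 mod 26 is 17. This is an affine cipher: with a=0,…,z=25, each position x becomes (23x+3) mod 26.
Reversing it on kvqxi: k(10)→17·(10−3)≡15=p; v(21)→17·(21−3)≡20=u; q(16)→17·(16−3)≡13=n; x(23)→17·(23−3)≡2=c; i(8)→17·(8−3)≡7=h (all mod 26).

punch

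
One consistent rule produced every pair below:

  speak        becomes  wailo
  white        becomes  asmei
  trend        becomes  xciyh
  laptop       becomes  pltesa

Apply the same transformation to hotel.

Shifts by position in speak: pos 0: s→w (+4), pos 1: p→a (+11), pos 2: e→i (+4), pos 3: a→l (+11) — repeating every 2. It's a Vigenère-style cipher with numeric key [4,11]: position i shifts by key[i mod 2].
Applying it to hotel: h+4=l, o+11=z, t+4=x, e+11=p, l+4=p.

lzxpp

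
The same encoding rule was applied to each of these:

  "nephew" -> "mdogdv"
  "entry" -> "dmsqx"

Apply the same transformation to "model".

Compare letters: n→m is +25, e→d is +25, p→o is +25 — a constant shift. Each letter is shifted forward by 25 in the alphabet (a Caesar shift of +25).
On model: m+25=l, o+25=n, d+25=c, e+25=d, l+25=k.

lncdk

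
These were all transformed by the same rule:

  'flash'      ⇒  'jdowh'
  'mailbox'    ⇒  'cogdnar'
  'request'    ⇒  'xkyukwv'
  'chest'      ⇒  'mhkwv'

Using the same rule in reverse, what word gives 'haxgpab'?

horizon

f(5)→j(9) and l(11)→d(3) fit y≡25x+14 (mod 26); the inverse of 25 mod 26 is 25. Each letter's alphabet position (a=0..z=25) is mapped through 25·x+14 mod 26 — an affine cipher.
Reversing it on haxgpab: h(7)→25·(7−14)≡7=h; a(0)→25·(0−14)≡14=o; x(23)→25·(23−14)≡17=r; g(6)→25·(6−14)≡8=i; p(15)→25·(15−14)≡25=z; a(0)→25·(0−14)≡14=o; b(1)→25·(1−14)≡13=n (all mod 26).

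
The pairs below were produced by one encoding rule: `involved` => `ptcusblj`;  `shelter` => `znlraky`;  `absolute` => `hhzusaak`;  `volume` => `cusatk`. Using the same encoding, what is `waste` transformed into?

Shifts by position in involved: pos 0: i→p (+7), pos 1: n→t (+6), pos 2: v→c (+7), pos 3: o→u (+6) — repeating every 2. The shifts repeat in a cycle of length 2: positions 0,1,… shift by +7, +6, then the pattern repeats.
For waste: w+7=d, a+6=g, s+7=z, t+6=z, e+7=l.

dgzzl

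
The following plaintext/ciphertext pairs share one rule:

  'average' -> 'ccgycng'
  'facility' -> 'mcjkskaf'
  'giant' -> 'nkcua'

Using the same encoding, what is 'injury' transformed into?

The shift depends on letter class: consonant v→c is +7, but vowel a→c is +2. Vowels shift forward by 2 and consonants shift forward by 7.
On injury: i(vowel)+2=k, n(cons)+7=u, j(cons)+7=q, u(vowel)+2=w, r(cons)+7=y, y(cons)+7=f.

kuqwyf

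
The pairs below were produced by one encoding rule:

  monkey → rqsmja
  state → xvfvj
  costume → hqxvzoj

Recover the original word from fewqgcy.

Shifts by position in monkey: pos 0: m→r (+5), pos 1: o→q (+2), pos 2: n→s (+5), pos 3: k→m (+2) — repeating every 2. A repeating key of period 2 is used — shifts +5, +2 over and over.
Undoing it on fewqgcy: f−5=a, e−2=c, w−5=r, q−2=o, g−5=b, c−2=a, y−5=t.

acrobat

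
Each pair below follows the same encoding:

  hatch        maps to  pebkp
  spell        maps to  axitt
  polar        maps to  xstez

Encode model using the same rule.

The shift depends on letter class: consonant h→p is +8, but vowel a→e is +4. Two shifts are in play — +4 for a/e/i/o/u, +8 for every other letter.
On model: m(cons)+8=u, o(vowel)+4=s, d(cons)+8=l, e(vowel)+4=i, l(cons)+8=t.

uslit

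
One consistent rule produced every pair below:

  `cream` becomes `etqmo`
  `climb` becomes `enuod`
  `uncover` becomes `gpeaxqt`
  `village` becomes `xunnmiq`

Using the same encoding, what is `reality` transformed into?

tqmnuva

The shift depends on letter class: consonant c→e is +2, but vowel e→q is +12. Vowels shift forward by 12 and consonants shift forward by 2.
Applying it to reality: r(cons)+2=t, e(vowel)+12=q, a(vowel)+12=m, l(cons)+2=n, i(vowel)+12=u, t(cons)+2=v, y(cons)+2=a.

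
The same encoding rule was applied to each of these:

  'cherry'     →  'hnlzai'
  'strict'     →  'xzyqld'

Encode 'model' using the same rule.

In cherry: c→h is +5, h→n is +6, e→l is +7, r→z is +8 — the shift increases by 1 each position. The shift increases by 1 at each position, starting from +5: 5, 6, 7, ….
On model: m+5=r, o+6=u, d+7=k, e+8=m, l+9=u.

rukmu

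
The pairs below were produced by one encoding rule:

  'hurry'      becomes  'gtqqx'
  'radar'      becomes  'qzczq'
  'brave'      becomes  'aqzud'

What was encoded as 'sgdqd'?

there

It's a constant shift of +25 (ROT25).
Undoing it on sgdqd: s−25=t, g−25=h, d−25=e, q−25=r, d−25=e.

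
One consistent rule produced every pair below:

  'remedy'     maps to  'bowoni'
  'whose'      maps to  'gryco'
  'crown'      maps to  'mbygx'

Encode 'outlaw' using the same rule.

Compare letters: r→b is +10, e→o is +10, m→w is +10 — a constant shift. Each letter is shifted forward by 10 in the alphabet (a Caesar shift of +10).
On outlaw: o+10=y, u+10=e, t+10=d, l+10=v, a+10=k, w+10=g.

yedvkg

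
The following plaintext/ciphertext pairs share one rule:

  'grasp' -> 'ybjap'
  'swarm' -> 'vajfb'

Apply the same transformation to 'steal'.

ujncb

The output letters match the input read backwards, each shifted +9: grasp reversed is psarg. The word is reversed, then every letter is shifted forward by 9.
For steal: reverse → laets; then shift: l+9=u, a+9=j, e+9=n, t+9=c, s+9=b.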